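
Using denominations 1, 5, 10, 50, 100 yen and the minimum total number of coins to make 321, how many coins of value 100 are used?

Use the largest denomination that fits, subtract, and repeat.
321 − 3×100→21 − 2×10→1 − 1×1→0
Count of 100: 3

3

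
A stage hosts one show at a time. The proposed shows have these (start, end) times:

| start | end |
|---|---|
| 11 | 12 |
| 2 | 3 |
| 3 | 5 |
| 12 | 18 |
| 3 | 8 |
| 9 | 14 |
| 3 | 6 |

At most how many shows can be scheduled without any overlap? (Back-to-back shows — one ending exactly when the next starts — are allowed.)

4

Greedy by earliest finish: after sorting by end time, pick each interval compatible with the last pick.
Sorted by end: (2,3)  (3,5)  (3,6)  (3,8)  (11,12)  (9,14)  (12,18)
take (2,3); take (3,5); take (11,12); take (12,18).
Selected 4 shows.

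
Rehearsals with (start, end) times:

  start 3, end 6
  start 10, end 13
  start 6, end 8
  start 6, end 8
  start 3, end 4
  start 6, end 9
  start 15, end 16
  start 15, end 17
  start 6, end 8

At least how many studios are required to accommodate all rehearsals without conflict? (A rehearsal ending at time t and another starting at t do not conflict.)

The answer is the maximum number of intervals overlapping at any instant.
starts: [3, 3, 6, 6, 6, 6, 10, 15, 15]
ends:   [4, 6, 8, 8, 8, 9, 13, 16, 17]
s3→1 s3→2 e4→1 e6→0 s6→1 s6→2 s6→3 s6→4  — peak 4.

4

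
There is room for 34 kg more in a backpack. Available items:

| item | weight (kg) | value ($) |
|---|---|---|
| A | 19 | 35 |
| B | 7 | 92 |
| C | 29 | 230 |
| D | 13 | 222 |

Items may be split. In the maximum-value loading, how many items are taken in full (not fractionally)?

2

Greedy by value/weight ratio, highest first.
Ratios (sorted): D 17.08, B 13.14, C 7.93, A 1.84
take D (13 @ 222); take B (7 @ 92); take 14/29 of C → 111.03. Capacity used 34/34.
2 item(s) taken whole; one partial (take 14/29 of C).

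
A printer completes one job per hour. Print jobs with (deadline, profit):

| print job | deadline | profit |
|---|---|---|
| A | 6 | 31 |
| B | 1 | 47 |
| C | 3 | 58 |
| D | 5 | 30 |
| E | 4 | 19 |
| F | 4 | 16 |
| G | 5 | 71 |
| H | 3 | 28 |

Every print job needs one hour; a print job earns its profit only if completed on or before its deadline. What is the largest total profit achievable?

265

By profit: G(d5,71), C(d3,58), B(d1,47), A(d6,31), D(d5,30), H(d3,28), E(d4,19), F(d4,16)
G→slot 5; C→slot 3; B→slot 1; A→slot 6; D→slot 4; H→slot 2; E skipped; F skipped.
Profit = 47 + 28 + 58 + 30 + 71 + 31 = 265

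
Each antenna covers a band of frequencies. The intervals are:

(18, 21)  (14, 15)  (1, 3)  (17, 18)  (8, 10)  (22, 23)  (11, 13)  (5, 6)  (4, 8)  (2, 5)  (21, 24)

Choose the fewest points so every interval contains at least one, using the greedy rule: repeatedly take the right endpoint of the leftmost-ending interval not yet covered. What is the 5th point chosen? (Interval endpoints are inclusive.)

Process intervals by earliest right end; each time one isn't hit yet, stab at its right endpoint.
By right end: [1,3]  [2,5]  [5,6]  [4,8]  [8,10]  [11,13]  [14,15]  [17,18]  [18,21]  [22,23]  [21,24]
[1,3] uncovered → point at 3; [5,6] uncovered → point at 6; [8,10] uncovered → point at 10; [11,13] uncovered → point at 13; [14,15] uncovered → point at 15; [17,18] uncovered → point at 18; [22,23] uncovered → point at 23.
Points: 3, 6, 10, 13, 15, 18, 23 (7 total).

15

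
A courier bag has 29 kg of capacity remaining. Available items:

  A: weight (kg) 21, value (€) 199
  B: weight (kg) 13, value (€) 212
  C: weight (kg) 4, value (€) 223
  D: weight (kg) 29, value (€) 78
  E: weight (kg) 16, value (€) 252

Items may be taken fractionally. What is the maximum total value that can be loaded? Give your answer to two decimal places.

Greedy by value/weight ratio, highest first.
Ratios (sorted): C 55.75, B 16.31, E 15.75, A 9.48, D 2.69
take C (4 @ 223); take B (13 @ 212); take 12/16 of E → 189.00. Capacity used 29/29.
Total value = 624.00

624.00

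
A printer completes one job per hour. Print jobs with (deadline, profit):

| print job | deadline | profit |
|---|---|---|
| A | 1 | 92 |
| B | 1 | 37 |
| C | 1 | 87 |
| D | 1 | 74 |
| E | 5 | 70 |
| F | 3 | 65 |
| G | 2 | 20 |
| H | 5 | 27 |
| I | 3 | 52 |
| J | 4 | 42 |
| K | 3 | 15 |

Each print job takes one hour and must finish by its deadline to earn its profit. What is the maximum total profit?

Profit order: A=92 C=87 D=74 E=70 F=65 I=52 J=42 B=37 H=27 G=20 K=15
Assign: A→slot 1, C skipped, D skipped, E→slot 5, F→slot 3, I→slot 2, J→slot 4, B skipped, H skipped, G skipped, K skipped.
Slots: [1:A] [2:I] [3:F] [4:J] [5:E]
Profit = 92 + 52 + 65 + 42 + 70 = 321

321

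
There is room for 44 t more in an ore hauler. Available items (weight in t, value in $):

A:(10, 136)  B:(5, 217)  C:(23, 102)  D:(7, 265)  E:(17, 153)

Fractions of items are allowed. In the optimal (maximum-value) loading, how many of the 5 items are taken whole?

Ratios (sorted): B 43.40, D 37.86, A 13.60, E 9.00, C 4.43
take B (5 @ 217); take D (7 @ 265); take A (10 @ 136); take E (17 @ 153); take 5/23 of C → 22.17. Capacity used 44/44.
4 item(s) taken whole; one partial (take 5/23 of C).

4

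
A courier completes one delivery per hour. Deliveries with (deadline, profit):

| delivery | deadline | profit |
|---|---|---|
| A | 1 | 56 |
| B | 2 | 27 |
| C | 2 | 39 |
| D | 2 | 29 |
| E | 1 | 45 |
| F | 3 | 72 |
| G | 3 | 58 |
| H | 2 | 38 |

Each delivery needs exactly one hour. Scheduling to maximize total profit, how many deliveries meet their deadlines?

3

Sort by profit descending; place each in the latest free slot ≤ its deadline.
Profit order: F=72 G=58 A=56 E=45 C=39 H=38 D=29 B=27
Assign: F→slot 3, G→slot 2, A→slot 1, E skipped, C skipped, H skipped, D skipped, B skipped.
Slots: [1:A] [2:G] [3:F]
3 of 8 scheduled.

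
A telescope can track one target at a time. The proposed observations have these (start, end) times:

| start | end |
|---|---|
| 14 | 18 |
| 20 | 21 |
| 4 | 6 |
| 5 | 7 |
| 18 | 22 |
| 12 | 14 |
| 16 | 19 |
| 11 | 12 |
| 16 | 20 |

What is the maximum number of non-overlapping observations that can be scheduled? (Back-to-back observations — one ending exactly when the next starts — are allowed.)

5

By end time: (4,6), (5,7), (11,12), (12,14), (14,18), (16,19), (16,20), (20,21), (18,22).
Pick (4,6); next start ≥ 6 → (11,12); next start ≥ 12 → (12,14); next start ≥ 14 → (14,18); next start ≥ 18 → (20,21).
Selected 5 observations.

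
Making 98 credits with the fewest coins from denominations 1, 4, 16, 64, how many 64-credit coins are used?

1

98 − 1×64→34 − 2×16→2 − 2×1→0
Count of 64: 1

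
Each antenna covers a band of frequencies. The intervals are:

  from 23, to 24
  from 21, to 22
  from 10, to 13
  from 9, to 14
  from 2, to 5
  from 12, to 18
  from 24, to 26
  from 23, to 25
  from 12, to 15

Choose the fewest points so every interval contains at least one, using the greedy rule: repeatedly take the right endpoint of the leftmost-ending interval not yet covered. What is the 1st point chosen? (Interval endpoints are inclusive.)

5

By right end: [2,5]  [10,13]  [9,14]  [12,15]  [12,18]  [21,22]  [23,24]  [23,25]  [24,26]
[2,5] uncovered → point at 5; [10,13] uncovered → point at 13; [21,22] uncovered → point at 22; [23,24] uncovered → point at 24.
Points: 5, 13, 22, 24 (4 total).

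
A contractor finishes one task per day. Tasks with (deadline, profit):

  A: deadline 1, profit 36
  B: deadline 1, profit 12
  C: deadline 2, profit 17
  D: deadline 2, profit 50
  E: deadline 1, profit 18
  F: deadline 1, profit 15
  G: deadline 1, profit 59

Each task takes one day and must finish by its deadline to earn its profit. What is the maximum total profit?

109

Take jobs in profit order; each goes to the latest open slot no later than its deadline.
By profit: G(d1,59), D(d2,50), A(d1,36), E(d1,18), C(d2,17), F(d1,15), B(d1,12)
G→slot 1; D→slot 2; A skipped; E skipped; C skipped; F skipped; B skipped.
Profit = 59 + 50 = 109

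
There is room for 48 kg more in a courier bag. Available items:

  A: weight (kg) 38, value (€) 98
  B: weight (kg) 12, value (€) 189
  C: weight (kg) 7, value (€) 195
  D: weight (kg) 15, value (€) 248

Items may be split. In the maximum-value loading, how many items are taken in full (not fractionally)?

Ratios (sorted): C 27.86, D 16.53, B 15.75, A 2.58
take C (7 @ 195); take D (15 @ 248); take B (12 @ 189); take 14/38 of A → 36.11. Capacity used 48/48.
3 item(s) taken whole; one partial (take 14/38 of A).

3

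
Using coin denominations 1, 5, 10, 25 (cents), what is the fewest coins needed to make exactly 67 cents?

6

Greedy: take as many of the largest coin as possible, then repeat with the remainder.
67 = 2×25 + 1×10 + 1×5 + 2×1
Total coins = 2 + 1 + 1 + 2 = 6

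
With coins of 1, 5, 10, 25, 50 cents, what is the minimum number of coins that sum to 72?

5

Greedy: take as many of the largest coin as possible, then repeat with the remainder.
72 = 1×50 + 2×10 + 2×1
Total coins = 1 + 2 + 2 = 5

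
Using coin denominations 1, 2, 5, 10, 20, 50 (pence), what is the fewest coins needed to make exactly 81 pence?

4

Use the largest denomination that fits, subtract, and repeat.
81 − 1×50→31 − 1×20→11 − 1×10→1 − 1×1→0
Total coins = 1 + 1 + 1 + 1 = 4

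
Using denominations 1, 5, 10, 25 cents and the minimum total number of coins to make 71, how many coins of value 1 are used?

1

Greedy: take as many of the largest coin as possible, then repeat with the remainder.
71 = 2×25 + 2×10 + 1×1
Count of 1: 1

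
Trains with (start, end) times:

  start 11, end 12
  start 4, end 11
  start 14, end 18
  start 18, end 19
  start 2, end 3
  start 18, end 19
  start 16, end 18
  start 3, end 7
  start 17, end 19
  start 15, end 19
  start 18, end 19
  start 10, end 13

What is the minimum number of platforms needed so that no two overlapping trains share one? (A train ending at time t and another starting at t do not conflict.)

The answer is the maximum number of intervals overlapping at any instant.
starts: [2, 3, 4, 10, 11, 14, 15, 16, 17, 18, 18, 18]
ends:   [3, 7, 11, 12, 13, 18, 18, 19, 19, 19, 19, 19]
s2→1 e3→0 s3→1 s4→2 e7→1 s10→2 e11→1 s11→2 e12→1 e13→0 s14→1 s15→2 s16→3 s17→4 e18→3 e18→2 s18→3 s18→4 s18→5  — peak 5.

5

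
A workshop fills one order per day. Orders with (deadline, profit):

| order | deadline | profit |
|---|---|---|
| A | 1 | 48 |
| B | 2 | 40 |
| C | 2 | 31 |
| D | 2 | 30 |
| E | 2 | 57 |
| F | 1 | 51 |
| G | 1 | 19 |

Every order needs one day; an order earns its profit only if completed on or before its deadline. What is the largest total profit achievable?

108

Take jobs in profit order; each goes to the latest open slot no later than its deadline.
Profit order: E=57 F=51 A=48 B=40 C=31 D=30 G=19
Assign: E→slot 2, F→slot 1, A skipped, B skipped, C skipped, D skipped, G skipped.
Slots: [1:F] [2:E]
Profit = 51 + 57 = 108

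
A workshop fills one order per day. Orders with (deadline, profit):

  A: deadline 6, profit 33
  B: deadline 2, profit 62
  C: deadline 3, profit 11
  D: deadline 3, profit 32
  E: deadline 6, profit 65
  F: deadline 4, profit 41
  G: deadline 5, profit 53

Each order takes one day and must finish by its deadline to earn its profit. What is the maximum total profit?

286

Profit order: E=65 B=62 G=53 F=41 A=33 D=32 C=11
Assign: E→slot 6, B→slot 2, G→slot 5, F→slot 4, A→slot 3, D→slot 1, C skipped.
Slots: [1:D] [2:B] [3:A] [4:F] [5:G] [6:E]
Profit = 32 + 62 + 33 + 41 + 53 + 65 = 286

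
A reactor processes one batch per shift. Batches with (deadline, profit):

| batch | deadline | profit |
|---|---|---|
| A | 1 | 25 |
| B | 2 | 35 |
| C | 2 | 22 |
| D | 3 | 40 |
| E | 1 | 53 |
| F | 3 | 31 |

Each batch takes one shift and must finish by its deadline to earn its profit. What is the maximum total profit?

Profit order: E=53 D=40 B=35 F=31 A=25 C=22
Assign: E→slot 1, D→slot 3, B→slot 2, F skipped, A skipped, C skipped.
Slots: [1:E] [2:B] [3:D]
Profit = 53 + 35 + 40 = 128

128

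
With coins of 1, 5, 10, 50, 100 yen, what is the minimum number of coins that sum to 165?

Greedy: take as many of the largest coin as possible, then repeat with the remainder.
165 = 1×100 + 1×50 + 1×10 + 1×5
Total coins = 1 + 1 + 1 + 1 = 4

4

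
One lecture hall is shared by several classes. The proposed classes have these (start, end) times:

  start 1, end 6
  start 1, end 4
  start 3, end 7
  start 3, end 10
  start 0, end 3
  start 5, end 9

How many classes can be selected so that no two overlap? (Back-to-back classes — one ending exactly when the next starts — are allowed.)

By end time: (0,3), (1,4), (1,6), (3,7), (5,9), (3,10).
Pick (0,3); next start ≥ 3 → (3,7).
Selected 2 classes.

2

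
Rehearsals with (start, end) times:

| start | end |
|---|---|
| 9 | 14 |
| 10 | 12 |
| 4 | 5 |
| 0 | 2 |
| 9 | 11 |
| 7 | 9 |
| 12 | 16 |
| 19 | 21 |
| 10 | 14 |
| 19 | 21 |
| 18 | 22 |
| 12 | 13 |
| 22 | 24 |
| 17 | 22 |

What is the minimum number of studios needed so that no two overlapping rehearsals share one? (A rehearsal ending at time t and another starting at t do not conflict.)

starts: [0, 4, 7, 9, 9, 10, 10, 12, 12, 17, 18, 19, 19, 22]
ends:   [2, 5, 9, 11, 12, 13, 14, 14, 16, 21, 21, 22, 22, 24]
s0→1 e2→0 s4→1 e5→0 s7→1 e9→0 s9→1 s9→2 s10→3 s10→4  — peak 4.

4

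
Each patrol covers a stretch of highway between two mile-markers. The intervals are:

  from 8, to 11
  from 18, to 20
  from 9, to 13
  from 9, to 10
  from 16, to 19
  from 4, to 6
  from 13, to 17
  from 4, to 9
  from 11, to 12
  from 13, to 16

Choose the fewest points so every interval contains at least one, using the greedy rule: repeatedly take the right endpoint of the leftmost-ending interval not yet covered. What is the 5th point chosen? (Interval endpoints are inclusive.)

20

Sorted: [4,6] [4,9] [9,10] [8,11] [11,12] [9,13] [13,16] [13,17] [16,19] [18,20]
{[4,6],[4,9]} hit by 6; {[9,10],[8,11]} hit by 10; {[11,12],[9,13]} hit by 12; {[13,16],[13,17],[16,19]} hit by 16; {[18,20]} hit by 20.
Points: 6, 10, 12, 16, 20 (5 total).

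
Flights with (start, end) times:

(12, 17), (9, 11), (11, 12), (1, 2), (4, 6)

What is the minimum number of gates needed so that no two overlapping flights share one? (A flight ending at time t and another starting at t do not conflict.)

1

starts: [1, 4, 9, 11, 12]
ends:   [2, 6, 11, 12, 17]
s1→1  — peak 1.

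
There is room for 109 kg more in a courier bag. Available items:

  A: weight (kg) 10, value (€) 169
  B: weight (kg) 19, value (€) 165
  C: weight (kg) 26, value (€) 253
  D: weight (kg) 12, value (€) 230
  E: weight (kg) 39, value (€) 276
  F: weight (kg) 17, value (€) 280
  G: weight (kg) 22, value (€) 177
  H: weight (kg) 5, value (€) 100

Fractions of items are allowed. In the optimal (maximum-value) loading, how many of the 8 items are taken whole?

6

Sort by value per unit weight and fill in that order.
Ratios (sorted): H 20.00, D 19.17, A 16.90, F 16.47, C 9.73, B 8.68, G 8.05, E 7.08
take H (5 @ 100); take D (12 @ 230); take A (10 @ 169); take F (17 @ 280); take C (26 @ 253); take B (19 @ 165); take 20/22 of G → 160.91. Capacity used 109/109.
6 item(s) taken whole; one partial (take 20/22 of G).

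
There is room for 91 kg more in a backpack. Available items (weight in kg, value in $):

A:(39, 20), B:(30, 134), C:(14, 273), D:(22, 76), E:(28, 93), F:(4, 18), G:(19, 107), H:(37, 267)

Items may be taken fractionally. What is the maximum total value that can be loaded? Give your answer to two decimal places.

740.93

Ratios (sorted): C 19.50, H 7.22, G 5.63, F 4.50, B 4.47, D 3.45, E 3.32, A 0.51
take C (14 @ 273); take H (37 @ 267); take G (19 @ 107); take F (4 @ 18); take 17/30 of B → 75.93. Capacity used 91/91.
Total value = 740.93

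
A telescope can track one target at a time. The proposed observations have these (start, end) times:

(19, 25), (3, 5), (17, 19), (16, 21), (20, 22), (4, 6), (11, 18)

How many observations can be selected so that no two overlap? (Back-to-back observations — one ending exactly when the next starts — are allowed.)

3

Sorted by end: (3,5)  (4,6)  (11,18)  (17,19)  (16,21)  (20,22)  (19,25)
take (3,5); skip (4,6); take (11,18); skip (16,21); take (20,22).
Selected 3 observations.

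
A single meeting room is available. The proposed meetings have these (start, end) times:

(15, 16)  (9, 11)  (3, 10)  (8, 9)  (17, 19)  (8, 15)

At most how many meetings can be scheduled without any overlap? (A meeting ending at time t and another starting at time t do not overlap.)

4

Sort by end time and greedily take each interval whose start is ≥ the last chosen end.
Sorted by end: (8,9)  (3,10)  (9,11)  (8,15)  (15,16)  (17,19)
take (8,9); take (9,11); take (15,16); take (17,19).
Selected 4 meetings.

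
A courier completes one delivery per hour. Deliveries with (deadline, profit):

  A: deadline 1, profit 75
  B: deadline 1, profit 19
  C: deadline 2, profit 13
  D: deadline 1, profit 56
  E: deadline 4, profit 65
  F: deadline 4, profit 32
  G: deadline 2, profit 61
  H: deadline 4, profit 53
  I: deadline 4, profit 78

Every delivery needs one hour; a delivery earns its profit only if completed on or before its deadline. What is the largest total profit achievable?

By profit: I(d4,78), A(d1,75), E(d4,65), G(d2,61), D(d1,56), H(d4,53), F(d4,32), B(d1,19), C(d2,13)
I→slot 4; A→slot 1; E→slot 3; G→slot 2; D skipped; H skipped; F skipped; B skipped; C skipped.
Profit = 75 + 61 + 65 + 78 = 279

279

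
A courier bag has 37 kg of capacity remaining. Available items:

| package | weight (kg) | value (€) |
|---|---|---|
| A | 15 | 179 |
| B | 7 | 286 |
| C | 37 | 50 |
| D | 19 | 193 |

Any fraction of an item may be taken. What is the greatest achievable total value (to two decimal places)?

Greedy by value/weight ratio, highest first.
Ratios (sorted): B 40.86, A 11.93, D 10.16, C 1.35
take B (7 @ 286); take A (15 @ 179); take 15/19 of D → 152.37. Capacity used 37/37.
Total value = 617.37

617.37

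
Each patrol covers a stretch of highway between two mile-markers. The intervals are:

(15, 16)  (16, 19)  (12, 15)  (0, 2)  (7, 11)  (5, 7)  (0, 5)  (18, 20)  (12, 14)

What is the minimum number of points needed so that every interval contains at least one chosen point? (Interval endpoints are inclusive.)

5

Sorted: [0,2] [0,5] [5,7] [7,11] [12,14] [12,15] [15,16] [16,19] [18,20]
{[0,2],[0,5]} hit by 2; {[5,7],[7,11]} hit by 7; {[12,14],[12,15]} hit by 14; {[15,16],[16,19]} hit by 16; {[18,20]} hit by 20.
Points: 2, 7, 14, 16, 20 (5 total).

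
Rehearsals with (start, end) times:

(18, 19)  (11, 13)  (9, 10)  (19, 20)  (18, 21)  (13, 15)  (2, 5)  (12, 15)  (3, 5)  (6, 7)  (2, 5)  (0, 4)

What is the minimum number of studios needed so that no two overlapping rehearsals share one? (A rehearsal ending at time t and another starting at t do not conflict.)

starts: [0, 2, 2, 3, 6, 9, 11, 12, 13, 18, 18, 19]
ends:   [4, 5, 5, 5, 7, 10, 13, 15, 15, 19, 20, 21]
s0→1 s2→2 s2→3 s3→4  — peak 4.

4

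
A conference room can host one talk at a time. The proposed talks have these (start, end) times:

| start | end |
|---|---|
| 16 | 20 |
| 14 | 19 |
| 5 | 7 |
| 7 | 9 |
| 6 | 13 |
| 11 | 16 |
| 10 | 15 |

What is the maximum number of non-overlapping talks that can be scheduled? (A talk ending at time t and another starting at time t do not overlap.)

4

Sort by end time and greedily take each interval whose start is ≥ the last chosen end.
By end time: (5,7), (7,9), (6,13), (10,15), (11,16), (14,19), (16,20).
Pick (5,7); next start ≥ 7 → (7,9); next start ≥ 9 → (10,15); next start ≥ 15 → (16,20).
Selected 4 talks.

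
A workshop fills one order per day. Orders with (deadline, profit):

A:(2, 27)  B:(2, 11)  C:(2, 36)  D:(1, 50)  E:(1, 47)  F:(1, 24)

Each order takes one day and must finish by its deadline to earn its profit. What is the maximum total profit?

Sort by profit descending; place each in the latest free slot ≤ its deadline.
By profit: D(d1,50), E(d1,47), C(d2,36), A(d2,27), F(d1,24), B(d2,11)
D→slot 1; E skipped; C→slot 2; A skipped; F skipped; B skipped.
Profit = 50 + 36 = 86

86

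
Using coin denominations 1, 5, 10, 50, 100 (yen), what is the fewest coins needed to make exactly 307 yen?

6

307 = 3×100 + 1×5 + 2×1
Total coins = 3 + 1 + 2 = 6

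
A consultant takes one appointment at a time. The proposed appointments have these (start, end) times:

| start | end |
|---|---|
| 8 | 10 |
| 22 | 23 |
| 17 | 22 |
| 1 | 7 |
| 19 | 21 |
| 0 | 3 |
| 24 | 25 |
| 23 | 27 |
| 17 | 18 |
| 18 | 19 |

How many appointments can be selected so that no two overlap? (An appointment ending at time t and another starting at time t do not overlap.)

7

Order by finish time; keep every interval that doesn't clash with the previous kept one.
Sorted by end: (0,3)  (1,7)  (8,10)  (17,18)  (18,19)  (19,21)  (17,22)  (22,23)  (24,25)  (23,27)
take (0,3); take (8,10); take (17,18); take (18,19); take (19,21); skip (17,22); take (22,23); take (24,25); skip (23,27).
Selected 7 appointments.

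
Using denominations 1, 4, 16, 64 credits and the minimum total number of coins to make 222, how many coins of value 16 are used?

222 − 3×64→30 − 1×16→14 − 3×4→2 − 2×1→0
Count of 16: 1

1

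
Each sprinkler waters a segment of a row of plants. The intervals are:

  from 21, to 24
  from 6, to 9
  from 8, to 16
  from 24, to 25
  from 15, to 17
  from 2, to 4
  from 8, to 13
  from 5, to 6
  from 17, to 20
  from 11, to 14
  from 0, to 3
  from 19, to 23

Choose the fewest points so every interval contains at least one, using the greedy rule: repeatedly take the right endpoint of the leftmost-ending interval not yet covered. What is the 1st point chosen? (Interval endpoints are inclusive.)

3

By right end: [0,3]  [2,4]  [5,6]  [6,9]  [8,13]  [11,14]  [8,16]  [15,17]  [17,20]  [19,23]  [21,24]  [24,25]
[0,3] uncovered → point at 3; [5,6] uncovered → point at 6; [8,13] uncovered → point at 13; [15,17] uncovered → point at 17; [19,23] uncovered → point at 23; [24,25] uncovered → point at 25.
Points: 3, 6, 13, 17, 23, 25 (6 total).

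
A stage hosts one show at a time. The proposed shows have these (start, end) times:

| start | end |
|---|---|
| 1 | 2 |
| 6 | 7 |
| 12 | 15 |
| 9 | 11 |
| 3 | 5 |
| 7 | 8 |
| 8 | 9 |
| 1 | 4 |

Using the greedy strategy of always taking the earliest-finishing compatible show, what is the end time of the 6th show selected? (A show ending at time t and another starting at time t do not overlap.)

Greedy by earliest finish: after sorting by end time, pick each interval compatible with the last pick.
By end time: (1,2), (1,4), (3,5), (6,7), (7,8), (8,9), (9,11), (12,15).
Pick (1,2); next start ≥ 2 → (3,5); next start ≥ 5 → (6,7); next start ≥ 7 → (7,8); next start ≥ 8 → (8,9); next start ≥ 9 → (9,11); next start ≥ 11 → (12,15).
Selected: (1,2) (3,5) (6,7) (7,8) (8,9) (9,11) (12,15)

11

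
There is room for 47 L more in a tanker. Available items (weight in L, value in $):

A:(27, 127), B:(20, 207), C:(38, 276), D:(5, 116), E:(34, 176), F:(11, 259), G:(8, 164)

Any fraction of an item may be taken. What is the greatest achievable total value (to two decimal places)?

Sort by value per unit weight and fill in that order.
Order: F (259/11=23.55) > D (116/5=23.20) > G (164/8=20.50) > B (207/20=10.35) > C (276/38=7.26) > E (176/34=5.18) > A (127/27=4.70)
Fill: take F (11 @ 259) → take D (5 @ 116) → take G (8 @ 164) → take B (20 @ 207) → take 3/38 of C → 21.79; 47/47 used.
Total value = 767.79

767.79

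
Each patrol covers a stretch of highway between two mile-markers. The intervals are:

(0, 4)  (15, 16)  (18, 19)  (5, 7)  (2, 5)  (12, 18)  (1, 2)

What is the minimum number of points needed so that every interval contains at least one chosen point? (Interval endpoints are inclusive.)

4

Process intervals by earliest right end; each time one isn't hit yet, stab at its right endpoint.
By right end: [1,2]  [0,4]  [2,5]  [5,7]  [15,16]  [12,18]  [18,19]
[1,2] uncovered → point at 2; [5,7] uncovered → point at 7; [15,16] uncovered → point at 16; [18,19] uncovered → point at 19.
Points: 2, 7, 16, 19 (4 total).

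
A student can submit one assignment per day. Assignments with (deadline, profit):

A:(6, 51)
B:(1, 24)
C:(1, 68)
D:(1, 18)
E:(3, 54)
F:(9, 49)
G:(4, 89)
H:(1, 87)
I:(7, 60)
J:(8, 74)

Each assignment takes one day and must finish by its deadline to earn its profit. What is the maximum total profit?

464

By profit: G(d4,89), H(d1,87), J(d8,74), C(d1,68), I(d7,60), E(d3,54), A(d6,51), F(d9,49), B(d1,24), D(d1,18)
G→slot 4; H→slot 1; J→slot 8; C skipped; I→slot 7; E→slot 3; A→slot 6; F→slot 9; B skipped; D skipped.
Profit = 87 + 54 + 89 + 51 + 60 + 74 + 49 = 464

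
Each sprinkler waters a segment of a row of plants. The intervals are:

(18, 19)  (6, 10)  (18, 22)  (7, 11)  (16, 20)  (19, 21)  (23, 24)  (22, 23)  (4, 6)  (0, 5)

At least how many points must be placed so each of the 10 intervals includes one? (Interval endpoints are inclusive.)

4

Process intervals by earliest right end; each time one isn't hit yet, stab at its right endpoint.
By right end: [0,5]  [4,6]  [6,10]  [7,11]  [18,19]  [16,20]  [19,21]  [18,22]  [22,23]  [23,24]
[0,5] uncovered → point at 5; [6,10] uncovered → point at 10; [18,19] uncovered → point at 19; [22,23] uncovered → point at 23.
Points: 5, 10, 19, 23 (4 total).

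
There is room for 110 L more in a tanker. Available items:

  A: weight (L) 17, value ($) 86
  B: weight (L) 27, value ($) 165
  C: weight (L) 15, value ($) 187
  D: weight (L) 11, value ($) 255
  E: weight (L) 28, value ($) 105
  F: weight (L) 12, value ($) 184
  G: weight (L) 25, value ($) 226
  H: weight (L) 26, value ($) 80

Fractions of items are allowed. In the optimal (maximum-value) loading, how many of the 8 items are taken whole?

6

Greedy by value/weight ratio, highest first.
Order: D (255/11=23.18) > F (184/12=15.33) > C (187/15=12.47) > G (226/25=9.04) > B (165/27=6.11) > A (86/17=5.06) > E (105/28=3.75) > H (80/26=3.08)
Fill: take D (11 @ 255) → take F (12 @ 184) → take C (15 @ 187) → take G (25 @ 226) → take B (27 @ 165) → take A (17 @ 86) → take 3/28 of E → 11.25; 110/110 used.
6 item(s) taken whole; one partial (take 3/28 of E).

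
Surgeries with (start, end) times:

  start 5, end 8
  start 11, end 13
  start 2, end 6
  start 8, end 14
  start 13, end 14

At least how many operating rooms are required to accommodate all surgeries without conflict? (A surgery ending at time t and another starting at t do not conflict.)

2

Events (time:±→running): 2:+→1 5:+→2 … peak 2.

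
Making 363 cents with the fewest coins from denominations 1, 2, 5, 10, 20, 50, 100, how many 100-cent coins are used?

363 − 3×100→63 − 1×50→13 − 1×10→3 − 1×2→1 − 1×1→0
Count of 100: 3

3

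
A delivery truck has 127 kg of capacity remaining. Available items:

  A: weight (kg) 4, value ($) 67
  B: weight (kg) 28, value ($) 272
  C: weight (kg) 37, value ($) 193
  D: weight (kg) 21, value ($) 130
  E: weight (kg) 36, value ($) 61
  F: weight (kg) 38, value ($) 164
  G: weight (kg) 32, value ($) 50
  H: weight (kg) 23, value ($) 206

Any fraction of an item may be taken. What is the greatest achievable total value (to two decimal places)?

Sort by value per unit weight and fill in that order.
Order: A (67/4=16.75) > B (272/28=9.71) > H (206/23=8.96) > D (130/21=6.19) > C (193/37=5.22) > F (164/38=4.32) > E (61/36=1.69) > G (50/32=1.56)
Fill: take A (4 @ 67) → take B (28 @ 272) → take H (23 @ 206) → take D (21 @ 130) → take C (37 @ 193) → take 14/38 of F → 60.42; 127/127 used.
Total value = 928.42

928.42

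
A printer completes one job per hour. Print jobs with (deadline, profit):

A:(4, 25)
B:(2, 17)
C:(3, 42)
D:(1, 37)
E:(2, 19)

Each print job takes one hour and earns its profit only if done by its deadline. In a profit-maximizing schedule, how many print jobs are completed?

Take jobs in profit order; each goes to the latest open slot no later than its deadline.
By profit: C(d3,42), D(d1,37), A(d4,25), E(d2,19), B(d2,17)
C→slot 3; D→slot 1; A→slot 4; E→slot 2; B skipped.
4 of 5 scheduled.

4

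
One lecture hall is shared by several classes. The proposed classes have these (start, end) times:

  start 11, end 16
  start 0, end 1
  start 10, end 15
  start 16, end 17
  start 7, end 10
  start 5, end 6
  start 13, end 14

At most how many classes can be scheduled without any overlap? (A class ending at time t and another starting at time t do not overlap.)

Order by finish time; keep every interval that doesn't clash with the previous kept one.
By end time: (0,1), (5,6), (7,10), (13,14), (10,15), (11,16), (16,17).
Pick (0,1); next start ≥ 1 → (5,6); next start ≥ 6 → (7,10); next start ≥ 10 → (13,14); next start ≥ 14 → (16,17).
Selected 5 classes.

5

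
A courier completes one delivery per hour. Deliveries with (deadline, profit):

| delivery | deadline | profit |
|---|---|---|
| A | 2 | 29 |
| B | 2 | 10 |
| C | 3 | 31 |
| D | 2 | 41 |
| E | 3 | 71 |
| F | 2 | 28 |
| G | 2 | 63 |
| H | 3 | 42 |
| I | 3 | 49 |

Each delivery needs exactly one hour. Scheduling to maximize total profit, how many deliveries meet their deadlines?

Sort by profit descending; place each in the latest free slot ≤ its deadline.
By profit: E(d3,71), G(d2,63), I(d3,49), H(d3,42), D(d2,41), C(d3,31), A(d2,29), F(d2,28), B(d2,10)
E→slot 3; G→slot 2; I→slot 1; H skipped; D skipped; C skipped; A skipped; F skipped; B skipped.
3 of 9 scheduled.

3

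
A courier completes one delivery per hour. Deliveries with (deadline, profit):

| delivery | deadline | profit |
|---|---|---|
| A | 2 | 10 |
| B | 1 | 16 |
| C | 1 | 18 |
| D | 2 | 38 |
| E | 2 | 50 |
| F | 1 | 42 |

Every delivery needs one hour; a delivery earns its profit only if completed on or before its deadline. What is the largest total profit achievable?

92

Sort by profit descending; place each in the latest free slot ≤ its deadline.
By profit: E(d2,50), F(d1,42), D(d2,38), C(d1,18), B(d1,16), A(d2,10)
E→slot 2; F→slot 1; D skipped; C skipped; B skipped; A skipped.
Profit = 42 + 50 = 92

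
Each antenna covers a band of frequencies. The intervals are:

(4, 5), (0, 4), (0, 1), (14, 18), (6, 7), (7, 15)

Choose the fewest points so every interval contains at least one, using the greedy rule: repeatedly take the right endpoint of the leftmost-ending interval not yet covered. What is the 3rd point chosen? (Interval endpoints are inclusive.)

7

Process intervals by earliest right end; each time one isn't hit yet, stab at its right endpoint.
By right end: [0,1]  [0,4]  [4,5]  [6,7]  [7,15]  [14,18]
[0,1] uncovered → point at 1; [4,5] uncovered → point at 5; [6,7] uncovered → point at 7; [14,18] uncovered → point at 18.
Points: 1, 5, 7, 18 (4 total).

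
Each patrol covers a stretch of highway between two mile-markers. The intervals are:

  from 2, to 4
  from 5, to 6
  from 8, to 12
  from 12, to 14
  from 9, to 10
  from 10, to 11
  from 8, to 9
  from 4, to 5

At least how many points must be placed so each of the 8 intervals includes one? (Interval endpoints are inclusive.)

Sorted: [2,4] [4,5] [5,6] [8,9] [9,10] [10,11] [8,12] [12,14]
{[2,4],[4,5]} hit by 4; {[5,6]} hit by 6; {[8,9],[9,10]} hit by 9; {[10,11],[8,12]} hit by 11; {[12,14]} hit by 14.
Points: 4, 6, 9, 11, 14 (5 total).

5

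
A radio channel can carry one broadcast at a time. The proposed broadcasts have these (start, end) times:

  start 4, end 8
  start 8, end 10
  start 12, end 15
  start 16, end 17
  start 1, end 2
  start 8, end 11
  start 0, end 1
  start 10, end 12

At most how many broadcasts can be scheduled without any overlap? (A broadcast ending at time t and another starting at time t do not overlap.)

Sort by end time and greedily take each interval whose start is ≥ the last chosen end.
By end time: (0,1), (1,2), (4,8), (8,10), (8,11), (10,12), (12,15), (16,17).
Pick (0,1); next start ≥ 1 → (1,2); next start ≥ 2 → (4,8); next start ≥ 8 → (8,10); next start ≥ 10 → (10,12); next start ≥ 12 → (12,15); next start ≥ 15 → (16,17).
Selected 7 broadcasts.

7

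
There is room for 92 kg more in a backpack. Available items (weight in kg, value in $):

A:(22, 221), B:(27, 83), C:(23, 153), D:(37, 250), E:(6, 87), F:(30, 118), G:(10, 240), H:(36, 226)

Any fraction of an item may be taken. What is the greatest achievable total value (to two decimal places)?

Sort by value per unit weight and fill in that order.
Ratios (sorted): G 24.00, E 14.50, A 10.05, D 6.76, C 6.65, H 6.28, F 3.93, B 3.07
take G (10 @ 240); take E (6 @ 87); take A (22 @ 221); take D (37 @ 250); take 17/23 of C → 113.09. Capacity used 92/92.
Total value = 911.09

911.09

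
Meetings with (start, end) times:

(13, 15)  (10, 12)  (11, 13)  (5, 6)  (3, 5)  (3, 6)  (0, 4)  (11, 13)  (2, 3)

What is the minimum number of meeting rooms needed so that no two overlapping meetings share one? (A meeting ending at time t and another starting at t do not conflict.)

3

Count concurrent intervals with a sweep; the peak is the room count.
starts: [0, 2, 3, 3, 5, 10, 11, 11, 13]
ends:   [3, 4, 5, 6, 6, 12, 13, 13, 15]
s0→1 s2→2 e3→1 s3→2 s3→3  — peak 3.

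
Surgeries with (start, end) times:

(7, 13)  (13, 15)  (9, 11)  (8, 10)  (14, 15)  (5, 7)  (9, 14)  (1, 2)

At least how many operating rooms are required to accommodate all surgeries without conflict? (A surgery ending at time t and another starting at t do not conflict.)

4

starts: [1, 5, 7, 8, 9, 9, 13, 14]
ends:   [2, 7, 10, 11, 13, 14, 15, 15]
s1→1 e2→0 s5→1 e7→0 s7→1 s8→2 s9→3 s9→4  — peak 4.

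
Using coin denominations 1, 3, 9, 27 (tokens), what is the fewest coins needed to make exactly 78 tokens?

6

78 − 2×27→24 − 2×9→6 − 2×3→0
Total coins = 2 + 2 + 2 = 6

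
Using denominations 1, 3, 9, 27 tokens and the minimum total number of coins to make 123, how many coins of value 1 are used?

123 − 4×27→15 − 1×9→6 − 2×3→0
Count of 1: 0

0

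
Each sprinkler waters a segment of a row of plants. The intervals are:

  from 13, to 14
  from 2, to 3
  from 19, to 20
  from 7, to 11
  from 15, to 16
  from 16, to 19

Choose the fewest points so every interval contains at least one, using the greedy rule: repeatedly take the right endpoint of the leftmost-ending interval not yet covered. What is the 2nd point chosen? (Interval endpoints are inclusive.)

Process intervals by earliest right end; each time one isn't hit yet, stab at its right endpoint.
Sorted: [2,3] [7,11] [13,14] [15,16] [16,19] [19,20]
{[2,3]} hit by 3; {[7,11]} hit by 11; {[13,14]} hit by 14; {[15,16],[16,19]} hit by 16; {[19,20]} hit by 20.
Points: 3, 11, 14, 16, 20 (5 total).

11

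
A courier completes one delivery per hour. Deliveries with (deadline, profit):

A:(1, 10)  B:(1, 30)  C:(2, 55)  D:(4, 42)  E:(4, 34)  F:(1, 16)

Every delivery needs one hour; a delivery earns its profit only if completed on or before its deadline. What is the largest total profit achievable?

Sort by profit descending; place each in the latest free slot ≤ its deadline.
By profit: C(d2,55), D(d4,42), E(d4,34), B(d1,30), F(d1,16), A(d1,10)
C→slot 2; D→slot 4; E→slot 3; B→slot 1; F skipped; A skipped.
Profit = 30 + 55 + 34 + 42 = 161

161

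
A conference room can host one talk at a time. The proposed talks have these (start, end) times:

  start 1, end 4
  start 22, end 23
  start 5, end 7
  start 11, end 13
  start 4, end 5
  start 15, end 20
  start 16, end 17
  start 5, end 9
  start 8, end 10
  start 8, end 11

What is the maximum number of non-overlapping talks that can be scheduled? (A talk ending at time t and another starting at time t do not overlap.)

Sort by end time and greedily take each interval whose start is ≥ the last chosen end.
By end time: (1,4), (4,5), (5,7), (5,9), (8,10), (8,11), (11,13), (16,17), (15,20), (22,23).
Pick (1,4); next start ≥ 4 → (4,5); next start ≥ 5 → (5,7); next start ≥ 7 → (8,10); next start ≥ 10 → (11,13); next start ≥ 13 → (16,17); next start ≥ 17 → (22,23).
Selected 7 talks.

7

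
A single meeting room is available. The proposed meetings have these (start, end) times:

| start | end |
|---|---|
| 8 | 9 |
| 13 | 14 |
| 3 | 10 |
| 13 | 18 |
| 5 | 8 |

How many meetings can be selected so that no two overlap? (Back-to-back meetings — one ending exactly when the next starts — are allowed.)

3

Sorted by end: (5,8)  (8,9)  (3,10)  (13,14)  (13,18)
take (5,8); take (8,9); skip (3,10); take (13,14); skip (13,18).
Selected 3 meetings.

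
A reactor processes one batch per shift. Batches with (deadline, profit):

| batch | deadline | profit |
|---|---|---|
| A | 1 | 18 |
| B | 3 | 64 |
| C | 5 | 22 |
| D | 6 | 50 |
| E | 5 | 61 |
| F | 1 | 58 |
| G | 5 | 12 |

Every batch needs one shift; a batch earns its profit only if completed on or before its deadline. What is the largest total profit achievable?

267

By profit: B(d3,64), E(d5,61), F(d1,58), D(d6,50), C(d5,22), A(d1,18), G(d5,12)
B→slot 3; E→slot 5; F→slot 1; D→slot 6; C→slot 4; A skipped; G→slot 2.
Profit = 58 + 12 + 64 + 22 + 61 + 50 = 267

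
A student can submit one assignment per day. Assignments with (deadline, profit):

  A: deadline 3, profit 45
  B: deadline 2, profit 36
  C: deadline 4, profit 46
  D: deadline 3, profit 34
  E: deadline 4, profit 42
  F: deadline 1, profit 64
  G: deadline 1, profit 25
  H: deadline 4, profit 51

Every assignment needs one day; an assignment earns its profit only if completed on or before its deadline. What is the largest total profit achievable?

Sort by profit descending; place each in the latest free slot ≤ its deadline.
Profit order: F=64 H=51 C=46 A=45 E=42 B=36 D=34 G=25
Assign: F→slot 1, H→slot 4, C→slot 3, A→slot 2, E skipped, B skipped, D skipped, G skipped.
Slots: [1:F] [2:A] [3:C] [4:H]
Profit = 64 + 45 + 46 + 51 = 206

206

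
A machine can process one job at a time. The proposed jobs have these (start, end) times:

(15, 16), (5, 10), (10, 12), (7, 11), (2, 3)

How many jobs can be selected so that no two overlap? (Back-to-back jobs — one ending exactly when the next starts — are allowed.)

Sorted by end: (2,3)  (5,10)  (7,11)  (10,12)  (15,16)
take (2,3); take (5,10); take (10,12); take (15,16).
Selected 4 jobs.

4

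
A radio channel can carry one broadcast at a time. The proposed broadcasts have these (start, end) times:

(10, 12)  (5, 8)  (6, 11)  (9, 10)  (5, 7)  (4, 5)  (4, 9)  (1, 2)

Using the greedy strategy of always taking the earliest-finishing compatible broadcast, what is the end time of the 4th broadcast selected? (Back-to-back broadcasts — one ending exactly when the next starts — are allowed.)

10

Greedy by earliest finish: after sorting by end time, pick each interval compatible with the last pick.
By end time: (1,2), (4,5), (5,7), (5,8), (4,9), (9,10), (6,11), (10,12).
Pick (1,2); next start ≥ 2 → (4,5); next start ≥ 5 → (5,7); next start ≥ 7 → (9,10); next start ≥ 10 → (10,12).
Selected: (1,2) (4,5) (5,7) (9,10) (10,12)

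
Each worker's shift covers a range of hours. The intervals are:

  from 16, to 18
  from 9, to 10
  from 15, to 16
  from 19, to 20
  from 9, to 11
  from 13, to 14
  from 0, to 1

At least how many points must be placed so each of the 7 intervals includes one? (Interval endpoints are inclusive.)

5

Process intervals by earliest right end; each time one isn't hit yet, stab at its right endpoint.
By right end: [0,1]  [9,10]  [9,11]  [13,14]  [15,16]  [16,18]  [19,20]
[0,1] uncovered → point at 1; [9,10] uncovered → point at 10; [13,14] uncovered → point at 14; [15,16] uncovered → point at 16; [19,20] uncovered → point at 20.
Points: 1, 10, 14, 16, 20 (5 total).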